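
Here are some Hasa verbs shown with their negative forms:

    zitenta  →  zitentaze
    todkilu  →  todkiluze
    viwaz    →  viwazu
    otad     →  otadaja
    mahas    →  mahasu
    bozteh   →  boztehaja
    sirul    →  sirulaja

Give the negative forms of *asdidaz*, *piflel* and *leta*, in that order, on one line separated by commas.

Looking at the final sound of each stem: -u when the stem ends in a sibilant (*viwaz*, *mahas*); -aja when the stem ends in a non-sibilant consonant (*otad*, *bozteh*, *sirul*); -ze when the stem ends in a vowel (*zitenta*, *todkilu*).
*asdidaz* — final sound /z/ (a sibilant) → -u → *asdidazu*.
The final sound of *piflel* is /l/, which is a non-sibilant consonant, so the suffix is -aja, giving *piflelaja*.
Since the final sound of *leta* is /a/ (a vowel), it takes -ze, giving *letaze*.

asdidazu, piflelaja, letaze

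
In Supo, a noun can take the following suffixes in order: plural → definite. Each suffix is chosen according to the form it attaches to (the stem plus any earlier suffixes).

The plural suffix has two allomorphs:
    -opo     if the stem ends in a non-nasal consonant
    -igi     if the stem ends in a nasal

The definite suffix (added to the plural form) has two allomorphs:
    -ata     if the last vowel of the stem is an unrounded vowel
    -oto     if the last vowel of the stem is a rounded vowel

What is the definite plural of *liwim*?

The final consonant of *liwim* is /m/, which is a nasal, so the plural suffix is -igi, giving *liwimigi*.
The plural form *liwimigi*: last vowel = /i/, an unrounded vowel → -ata → *liwimigiata*.

liwimigiata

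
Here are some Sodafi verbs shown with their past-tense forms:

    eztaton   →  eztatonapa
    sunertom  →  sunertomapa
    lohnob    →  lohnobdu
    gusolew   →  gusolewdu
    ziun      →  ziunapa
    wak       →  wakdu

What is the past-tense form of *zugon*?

zugonapa

The pattern is nasality of the final consonant: -apa when the stem ends in a nasal (*eztaton*, *sunertom*, *ziun*); -du when the stem ends in a non-nasal consonant (*lohnob*, *gusolew*, *wak*).
*zugon*: final consonant = /n/, a nasal → -apa → *zugonapa*.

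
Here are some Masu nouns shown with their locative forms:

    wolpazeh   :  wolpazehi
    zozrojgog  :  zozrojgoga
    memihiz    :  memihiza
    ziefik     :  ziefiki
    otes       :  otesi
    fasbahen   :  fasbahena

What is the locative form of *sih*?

Looking at the final consonant of each stem: -i when the stem ends in a voiceless consonant (*wolpazeh*, *ziefik*, *otes*); -a when the stem ends in a voiced consonant (*zozrojgog*, *memihiz*, *fasbahen*).
The final consonant of *sih* is /h/, which is voiceless, so the suffix is -i, giving *sihi*.

sihi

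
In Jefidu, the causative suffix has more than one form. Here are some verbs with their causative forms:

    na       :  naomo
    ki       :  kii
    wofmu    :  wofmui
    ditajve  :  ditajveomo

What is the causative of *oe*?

The pattern is height harmony: -i when the last vowel of the stem is a high vowel (*ki*, *wofmu*); -omo when the last vowel of the stem is a non-high vowel (*na*, *ditajve*).
The last vowel of *oe* is /e/, which is a non-high vowel, so the suffix is -omo, giving *oeomo*.

oeomo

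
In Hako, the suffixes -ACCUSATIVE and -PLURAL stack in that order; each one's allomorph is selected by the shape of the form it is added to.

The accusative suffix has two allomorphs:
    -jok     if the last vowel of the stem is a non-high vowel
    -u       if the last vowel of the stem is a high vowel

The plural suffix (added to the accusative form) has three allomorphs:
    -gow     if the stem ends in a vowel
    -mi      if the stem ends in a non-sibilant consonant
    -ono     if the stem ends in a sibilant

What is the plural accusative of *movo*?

*movo* — last vowel /o/ (a non-high vowel) → -jok → *movojok*.
The final sound of the accusative form *movojok* is /k/, which is a non-sibilant consonant, so the plural suffix is -mi, giving *movojokmi*.

movojokmi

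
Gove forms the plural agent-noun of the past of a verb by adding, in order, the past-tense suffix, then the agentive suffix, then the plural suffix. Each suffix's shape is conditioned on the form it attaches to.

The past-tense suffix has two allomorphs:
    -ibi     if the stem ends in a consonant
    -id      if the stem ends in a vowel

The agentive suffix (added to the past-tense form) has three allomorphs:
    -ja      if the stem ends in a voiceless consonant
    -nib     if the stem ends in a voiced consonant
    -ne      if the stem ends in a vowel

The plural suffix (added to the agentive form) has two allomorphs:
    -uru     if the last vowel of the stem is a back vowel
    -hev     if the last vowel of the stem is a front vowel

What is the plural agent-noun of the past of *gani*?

The final sound of *gani* is /i/, which is a vowel, so the past-tense suffix is -id, giving *ganiid*.
The final sound of the past-tense form *ganiid* is /d/, which is a voiced consonant, so the agentive suffix is -nib, giving *ganiidnib*.
The agentive form *ganiidnib* — last vowel /i/ (a front vowel) → -hev → *ganiidnibhev*.

ganiidnibhev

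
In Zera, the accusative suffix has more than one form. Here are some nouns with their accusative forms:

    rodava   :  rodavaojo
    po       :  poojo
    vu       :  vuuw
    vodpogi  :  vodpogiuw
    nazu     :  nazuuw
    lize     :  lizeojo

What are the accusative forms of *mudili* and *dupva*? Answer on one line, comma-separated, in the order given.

mudiliuw, dupvaojo

Looking at the last vowel of each stem: -uw when the last vowel of the stem is a high vowel (*vu*, *vodpogi*, *nazu*); -ojo when the last vowel of the stem is a non-high vowel (*rodava*, *po*, *lize*).
*mudili* — last vowel /i/ (a high vowel) → -uw → *mudiliuw*.
Since the last vowel of *dupva* is /a/ (a non-high vowel), it takes -ojo, giving *dupvaojo*.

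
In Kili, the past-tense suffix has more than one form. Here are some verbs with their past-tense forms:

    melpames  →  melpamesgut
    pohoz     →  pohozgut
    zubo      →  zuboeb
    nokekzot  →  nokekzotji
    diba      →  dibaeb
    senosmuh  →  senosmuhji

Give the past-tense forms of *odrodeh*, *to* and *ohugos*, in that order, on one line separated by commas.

odrodehji, toeb, ohugosgut

The pattern is sibilance of the final sound: -gut when the stem ends in a sibilant (*melpames*, *pohoz*); -ji when the stem ends in a non-sibilant consonant (*nokekzot*, *senosmuh*); -eb when the stem ends in a vowel (*zubo*, *diba*).
Since the final sound of *odrodeh* is /h/ (a non-sibilant consonant), it takes -ji, giving *odrodehji*.
*to*: final sound = /o/, a vowel → -eb → *toeb*.
*ohugos* — final sound /s/ (a sibilant) → -gut → *ohugosgut*.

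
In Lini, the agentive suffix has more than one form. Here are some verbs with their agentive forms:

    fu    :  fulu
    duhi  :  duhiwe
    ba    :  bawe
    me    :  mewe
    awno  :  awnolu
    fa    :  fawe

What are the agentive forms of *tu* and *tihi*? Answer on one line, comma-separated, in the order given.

The pattern is rounding harmony: -lu when the last vowel of the stem is a rounded vowel (*fu*, *awno*); -we when the last vowel of the stem is an unrounded vowel (*duhi*, *ba*, *me*, *fa*).
*tu*: last vowel = /u/, a rounded vowel → -lu → *tulu*.
Since the last vowel of *tihi* is /i/ (an unrounded vowel), it takes -we, giving *tihiwe*.

tulu, tihiwe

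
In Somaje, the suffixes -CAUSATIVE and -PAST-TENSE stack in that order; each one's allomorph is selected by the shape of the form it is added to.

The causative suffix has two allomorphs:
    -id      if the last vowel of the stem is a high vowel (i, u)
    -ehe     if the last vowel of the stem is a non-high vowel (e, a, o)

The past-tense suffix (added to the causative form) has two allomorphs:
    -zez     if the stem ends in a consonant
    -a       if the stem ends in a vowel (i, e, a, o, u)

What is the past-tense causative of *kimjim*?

*kimjim*: last vowel = /i/, a high vowel → -id → *kimjimid*.
The causative form *kimjimid*: final sound = /d/, a consonant → -zez → *kimjimidzez*.

kimjimidzez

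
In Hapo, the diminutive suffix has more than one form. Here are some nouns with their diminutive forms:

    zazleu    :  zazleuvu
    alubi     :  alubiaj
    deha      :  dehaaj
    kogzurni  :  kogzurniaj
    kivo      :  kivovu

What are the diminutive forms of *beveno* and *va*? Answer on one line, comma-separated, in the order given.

The suffix is conditioned by the last vowel: -vu when the last vowel of the stem is a rounded vowel (*zazleu*, *kivo*); -aj when the last vowel of the stem is an unrounded vowel (*alubi*, *deha*, *kogzurni*).
*beveno* — last vowel /o/ (a rounded vowel) → -vu → *bevenovu*.
*va*: last vowel = /a/, an unrounded vowel → -aj → *vaaj*.

bevenovu, vaaj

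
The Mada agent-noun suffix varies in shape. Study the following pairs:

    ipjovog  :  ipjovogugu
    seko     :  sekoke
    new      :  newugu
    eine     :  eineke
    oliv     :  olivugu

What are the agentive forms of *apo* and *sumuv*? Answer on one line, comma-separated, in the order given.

apoke, sumuvugu

The alternation tracks the final sound of the stem — -ugu when the stem ends in a consonant (*ipjovog*, *new*, *oliv*); -ke when the stem ends in a vowel (*seko*, *eine*).
*apo*: final sound = /o/, a vowel → -ke → *apoke*.
*sumuv* — final sound /v/ (a consonant) → -ugu → *sumuvugu*.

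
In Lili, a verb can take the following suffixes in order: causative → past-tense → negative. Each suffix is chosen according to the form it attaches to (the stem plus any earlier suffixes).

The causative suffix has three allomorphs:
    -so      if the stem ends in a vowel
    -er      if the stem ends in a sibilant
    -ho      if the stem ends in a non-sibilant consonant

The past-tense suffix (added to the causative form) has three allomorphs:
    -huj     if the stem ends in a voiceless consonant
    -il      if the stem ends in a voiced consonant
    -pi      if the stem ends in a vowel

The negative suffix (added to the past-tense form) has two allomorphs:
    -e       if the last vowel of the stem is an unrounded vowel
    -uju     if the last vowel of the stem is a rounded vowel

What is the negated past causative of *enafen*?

The final sound of *enafen* is /n/, which is a non-sibilant consonant, so the causative suffix is -ho, giving *enafenho*.
The causative form *enafenho* — final sound /o/ (a vowel) → -pi → *enafenhopi*.
The past-tense form *enafenhopi* — last vowel /i/ (an unrounded vowel) → -e → *enafenhopie*.

enafenhopie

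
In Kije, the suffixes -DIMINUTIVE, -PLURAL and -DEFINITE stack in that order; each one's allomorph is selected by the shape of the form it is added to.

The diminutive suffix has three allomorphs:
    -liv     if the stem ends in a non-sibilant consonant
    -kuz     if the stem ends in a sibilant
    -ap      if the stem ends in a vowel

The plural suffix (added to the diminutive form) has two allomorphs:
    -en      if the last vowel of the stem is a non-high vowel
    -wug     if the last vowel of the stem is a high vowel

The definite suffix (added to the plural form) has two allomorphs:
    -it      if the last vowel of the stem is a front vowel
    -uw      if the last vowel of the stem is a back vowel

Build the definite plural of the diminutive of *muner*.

munerlivwuguw

The final sound of *muner* is /r/, which is a non-sibilant consonant, so the diminutive suffix is -liv, giving *munerliv*.
Since the last vowel of the diminutive form *munerliv* is /i/ (a high vowel), it takes -wug, giving *munerlivwug*.
The plural form *munerlivwug* — last vowel /u/ (a back vowel) → -uw → *munerlivwuguw*.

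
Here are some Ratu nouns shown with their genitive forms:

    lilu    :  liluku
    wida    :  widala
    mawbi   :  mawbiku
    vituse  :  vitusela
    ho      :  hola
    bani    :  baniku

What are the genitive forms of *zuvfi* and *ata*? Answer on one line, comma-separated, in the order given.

The alternation tracks the last vowel of the stem — -ku when the last vowel of the stem is a high vowel (*lilu*, *mawbi*, *bani*); -la when the last vowel of the stem is a non-high vowel (*wida*, *vituse*, *ho*).
Since the last vowel of *zuvfi* is /i/ (a high vowel), it takes -ku, giving *zuvfiku*.
The last vowel of *ata* is /a/, which is a non-high vowel, so the suffix is -la, giving *atala*.

zuvfiku, atala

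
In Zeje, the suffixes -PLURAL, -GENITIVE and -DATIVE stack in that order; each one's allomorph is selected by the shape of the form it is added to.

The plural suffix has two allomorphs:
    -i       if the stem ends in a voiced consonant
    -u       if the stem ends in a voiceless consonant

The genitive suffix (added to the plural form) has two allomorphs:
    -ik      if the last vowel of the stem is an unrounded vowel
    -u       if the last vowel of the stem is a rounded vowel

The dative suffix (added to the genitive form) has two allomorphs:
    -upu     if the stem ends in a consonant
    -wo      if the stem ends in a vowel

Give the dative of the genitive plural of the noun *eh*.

ehuuwo

Since the final consonant of *eh* is /h/ (voiceless), it takes -u, giving *ehu*.
Since the last vowel of the plural form *ehu* is /u/ (a rounded vowel), it takes -u, giving *ehuu*.
Since the final sound of the genitive form *ehuu* is /u/ (a vowel), it takes -wo, giving *ehuuwo*.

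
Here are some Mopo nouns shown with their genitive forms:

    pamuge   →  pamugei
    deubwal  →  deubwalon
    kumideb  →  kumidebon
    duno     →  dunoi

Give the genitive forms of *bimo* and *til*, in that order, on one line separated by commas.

bimoi, tilon

The suffix is conditioned by the final sound: -on when the stem ends in a consonant (*deubwal*, *kumideb*); -i when the stem ends in a vowel (*pamuge*, *duno*).
*bimo*: final sound = /o/, a vowel → -i → *bimoi*.
Since the final sound of *til* is /l/ (a consonant), it takes -on, giving *tilon*.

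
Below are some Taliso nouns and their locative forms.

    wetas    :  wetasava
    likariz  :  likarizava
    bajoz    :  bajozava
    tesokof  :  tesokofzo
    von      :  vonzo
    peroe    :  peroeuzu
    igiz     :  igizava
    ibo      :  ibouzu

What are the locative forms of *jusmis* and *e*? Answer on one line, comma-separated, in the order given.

jusmisava, euzu

The alternation tracks the final sound of the stem — -ava when the stem ends in a sibilant (*wetas*, *likariz*, *bajoz*, *igiz*); -zo when the stem ends in a non-sibilant consonant (*tesokof*, *von*); -uzu when the stem ends in a vowel (*peroe*, *ibo*).
The final sound of *jusmis* is /s/, which is a sibilant, so the suffix is -ava, giving *jusmisava*.
*e* — final sound /e/ (a vowel) → -uzu → *euzu*.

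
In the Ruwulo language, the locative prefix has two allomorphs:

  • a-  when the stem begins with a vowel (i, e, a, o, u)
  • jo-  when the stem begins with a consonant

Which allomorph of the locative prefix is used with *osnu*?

a-

Since the first sound of *osnu* is /o/ (a vowel), it takes a-.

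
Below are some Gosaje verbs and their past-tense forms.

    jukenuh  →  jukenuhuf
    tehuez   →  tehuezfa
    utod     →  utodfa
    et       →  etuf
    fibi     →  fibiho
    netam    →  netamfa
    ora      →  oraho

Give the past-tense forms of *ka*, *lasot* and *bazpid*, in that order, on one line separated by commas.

kaho, lasotuf, bazpidfa

The alternation tracks the final sound of the stem — -uf when the stem ends in a voiceless consonant (*jukenuh*, *et*); -fa when the stem ends in a voiced consonant (*tehuez*, *utod*, *netam*); -ho when the stem ends in a vowel (*fibi*, *ora*).
*ka* — final sound /a/ (a vowel) → -ho → *kaho*.
Since the final sound of *lasot* is /t/ (a voiceless consonant), it takes -uf, giving *lasotuf*.
*bazpid*: final sound = /d/, a voiced consonant → -fa → *bazpidfa*.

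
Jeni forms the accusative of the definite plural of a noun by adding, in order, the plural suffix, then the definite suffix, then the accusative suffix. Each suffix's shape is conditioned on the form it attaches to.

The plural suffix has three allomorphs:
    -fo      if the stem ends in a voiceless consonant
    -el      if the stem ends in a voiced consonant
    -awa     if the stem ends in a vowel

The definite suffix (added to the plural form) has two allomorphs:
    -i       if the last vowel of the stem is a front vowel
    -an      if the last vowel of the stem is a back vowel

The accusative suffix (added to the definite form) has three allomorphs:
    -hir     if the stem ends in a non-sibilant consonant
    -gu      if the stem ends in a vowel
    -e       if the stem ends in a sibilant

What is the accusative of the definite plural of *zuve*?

zuveawaanhir

Since the final sound of *zuve* is /e/ (a vowel), it takes -awa, giving *zuveawa*.
The plural form *zuveawa*: last vowel = /a/, a back vowel → -an → *zuveawaan*.
Since the final sound of the definite form *zuveawaan* is /n/ (a non-sibilant consonant), it takes -hir, giving *zuveawaanhir*.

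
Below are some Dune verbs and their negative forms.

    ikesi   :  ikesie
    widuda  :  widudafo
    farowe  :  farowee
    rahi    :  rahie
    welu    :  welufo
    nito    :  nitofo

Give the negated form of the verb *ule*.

ulee

The suffix is conditioned by the last vowel: -e when the last vowel of the stem is a front vowel (*ikesi*, *farowe*, *rahi*); -fo when the last vowel of the stem is a back vowel (*widuda*, *welu*, *nito*).
*ule* — last vowel /e/ (a front vowel) → -e → *ulee*.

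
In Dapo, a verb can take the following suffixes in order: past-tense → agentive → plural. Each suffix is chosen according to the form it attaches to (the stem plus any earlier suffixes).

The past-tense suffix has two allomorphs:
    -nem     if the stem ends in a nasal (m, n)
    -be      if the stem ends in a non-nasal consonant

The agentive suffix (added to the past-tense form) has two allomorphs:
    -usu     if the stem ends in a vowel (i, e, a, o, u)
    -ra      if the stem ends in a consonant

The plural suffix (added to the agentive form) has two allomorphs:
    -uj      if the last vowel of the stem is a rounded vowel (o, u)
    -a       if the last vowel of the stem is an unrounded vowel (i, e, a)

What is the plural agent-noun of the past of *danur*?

*danur* — final consonant /r/ (non-nasal) → -be → *danurbe*.
Since the final sound of the past-tense form *danurbe* is /e/ (a vowel), it takes -usu, giving *danurbeusu*.
The agentive form *danurbeusu*: last vowel = /u/, a rounded vowel → -uj → *danurbeusuuj*.

danurbeusuuj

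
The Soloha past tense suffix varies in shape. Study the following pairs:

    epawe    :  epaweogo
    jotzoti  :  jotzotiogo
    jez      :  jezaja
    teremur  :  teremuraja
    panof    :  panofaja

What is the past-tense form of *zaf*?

zafaja

Looking at the final sound of each stem: -aja when the stem ends in a consonant (*jez*, *teremur*, *panof*); -ogo when the stem ends in a vowel (*epawe*, *jotzoti*).
Since the final sound of *zaf* is /f/ (a consonant), it takes -aja, giving *zafaja*.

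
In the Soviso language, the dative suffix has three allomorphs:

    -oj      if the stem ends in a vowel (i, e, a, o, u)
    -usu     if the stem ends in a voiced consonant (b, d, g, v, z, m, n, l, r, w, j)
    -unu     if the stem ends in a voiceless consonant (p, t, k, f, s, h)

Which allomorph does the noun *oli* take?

-oj

*oli* — final sound /i/ (a vowel) → -oj.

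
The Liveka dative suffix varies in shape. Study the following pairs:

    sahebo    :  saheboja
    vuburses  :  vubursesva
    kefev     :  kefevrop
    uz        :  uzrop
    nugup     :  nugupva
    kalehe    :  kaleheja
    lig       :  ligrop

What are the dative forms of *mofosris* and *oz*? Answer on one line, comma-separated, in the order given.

Looking at the final sound of each stem: -va when the stem ends in a voiceless consonant (*vuburses*, *nugup*); -rop when the stem ends in a voiced consonant (*kefev*, *uz*, *lig*); -ja when the stem ends in a vowel (*sahebo*, *kalehe*).
*mofosris* — final sound /s/ (a voiceless consonant) → -va → *mofosrisva*.
*oz*: final sound = /z/, a voiced consonant → -rop → *ozrop*.

mofosrisva, ozrop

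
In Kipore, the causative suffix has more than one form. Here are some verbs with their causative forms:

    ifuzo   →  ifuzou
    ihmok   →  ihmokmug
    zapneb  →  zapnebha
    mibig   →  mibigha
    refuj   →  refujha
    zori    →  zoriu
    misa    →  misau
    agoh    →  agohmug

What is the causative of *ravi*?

The pattern is voicing of the final sound: -mug when the stem ends in a voiceless consonant (*ihmok*, *agoh*); -ha when the stem ends in a voiced consonant (*zapneb*, *mibig*, *refuj*); -u when the stem ends in a vowel (*ifuzo*, *zori*, *misa*).
Since the final sound of *ravi* is /i/ (a vowel), it takes -u, giving *raviu*.

raviu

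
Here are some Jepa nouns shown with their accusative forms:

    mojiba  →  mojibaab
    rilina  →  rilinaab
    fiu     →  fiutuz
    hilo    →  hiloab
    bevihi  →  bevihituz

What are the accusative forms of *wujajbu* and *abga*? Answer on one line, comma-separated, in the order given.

wujajbutuz, abgaab

The pattern is height harmony: -tuz when the last vowel of the stem is a high vowel (*fiu*, *bevihi*); -ab when the last vowel of the stem is a non-high vowel (*mojiba*, *rilina*, *hilo*).
The last vowel of *wujajbu* is /u/, which is a high vowel, so the suffix is -tuz, giving *wujajbutuz*.
Since the last vowel of *abga* is /a/ (a non-high vowel), it takes -ab, giving *abgaab*.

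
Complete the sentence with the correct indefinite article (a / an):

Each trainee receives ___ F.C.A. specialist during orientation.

an

The indefinite article is chosen by the initial *sound* of the following word, not its spelling.
The initialism *F.C.A.* is read letter by letter; the first letter, F, is pronounced /ɛf/, which begins with a vowel sound.
So the article is *an*: Each trainee receives an F.C.A. specialist during orientation.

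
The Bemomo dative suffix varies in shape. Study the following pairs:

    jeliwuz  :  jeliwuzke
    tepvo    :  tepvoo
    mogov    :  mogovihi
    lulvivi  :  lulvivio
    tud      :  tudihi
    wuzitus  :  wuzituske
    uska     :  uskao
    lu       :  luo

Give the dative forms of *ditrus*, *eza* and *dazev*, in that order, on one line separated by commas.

Looking at the final sound of each stem: -ke when the stem ends in a sibilant (*jeliwuz*, *wuzitus*); -ihi when the stem ends in a non-sibilant consonant (*mogov*, *tud*); -o when the stem ends in a vowel (*tepvo*, *lulvivi*, *uska*, *lu*).
*ditrus* — final sound /s/ (a sibilant) → -ke → *ditruske*.
*eza*: final sound = /a/, a vowel → -o → *ezao*.
*dazev*: final sound = /v/, a non-sibilant consonant → -ihi → *dazevihi*.

ditruske, ezao, dazevihi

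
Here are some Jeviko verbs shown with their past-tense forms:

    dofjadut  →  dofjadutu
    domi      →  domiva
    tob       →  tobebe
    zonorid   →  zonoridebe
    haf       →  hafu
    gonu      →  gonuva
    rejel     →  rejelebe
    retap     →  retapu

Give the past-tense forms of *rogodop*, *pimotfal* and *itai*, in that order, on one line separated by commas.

The alternation tracks the final sound of the stem — -u when the stem ends in a voiceless consonant (*dofjadut*, *haf*, *retap*); -ebe when the stem ends in a voiced consonant (*tob*, *zonorid*, *rejel*); -va when the stem ends in a vowel (*domi*, *gonu*).
The final sound of *rogodop* is /p/, which is a voiceless consonant, so the suffix is -u, giving *rogodopu*.
Since the final sound of *pimotfal* is /l/ (a voiced consonant), it takes -ebe, giving *pimotfalebe*.
*itai* — final sound /i/ (a vowel) → -va → *itaiva*.

rogodopu, pimotfalebe, itaiva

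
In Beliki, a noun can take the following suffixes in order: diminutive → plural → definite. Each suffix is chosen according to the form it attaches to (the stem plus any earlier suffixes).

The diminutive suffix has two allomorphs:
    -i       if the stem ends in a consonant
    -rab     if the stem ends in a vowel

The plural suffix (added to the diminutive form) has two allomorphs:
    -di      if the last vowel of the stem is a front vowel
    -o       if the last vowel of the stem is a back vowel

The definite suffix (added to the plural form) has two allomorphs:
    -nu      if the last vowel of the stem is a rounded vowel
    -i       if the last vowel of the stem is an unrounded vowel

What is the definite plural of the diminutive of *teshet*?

*teshet* — final sound /t/ (a consonant) → -i → *tesheti*.
The diminutive form *tesheti*: last vowel = /i/, a front vowel → -di → *teshetidi*.
The plural form *teshetidi*: last vowel = /i/, an unrounded vowel → -i → *teshetidii*.

teshetidii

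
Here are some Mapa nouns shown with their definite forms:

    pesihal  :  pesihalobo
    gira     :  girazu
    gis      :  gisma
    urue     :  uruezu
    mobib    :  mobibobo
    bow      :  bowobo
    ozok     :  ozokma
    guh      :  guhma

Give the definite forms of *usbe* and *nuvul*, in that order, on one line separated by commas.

usbezu, nuvulobo

The pattern is voicing of the final sound: -ma when the stem ends in a voiceless consonant (*gis*, *ozok*, *guh*); -obo when the stem ends in a voiced consonant (*pesihal*, *mobib*, *bow*); -zu when the stem ends in a vowel (*gira*, *urue*).
*usbe*: final sound = /e/, a vowel → -zu → *usbezu*.
*nuvul* — final sound /l/ (a voiced consonant) → -obo → *nuvulobo*.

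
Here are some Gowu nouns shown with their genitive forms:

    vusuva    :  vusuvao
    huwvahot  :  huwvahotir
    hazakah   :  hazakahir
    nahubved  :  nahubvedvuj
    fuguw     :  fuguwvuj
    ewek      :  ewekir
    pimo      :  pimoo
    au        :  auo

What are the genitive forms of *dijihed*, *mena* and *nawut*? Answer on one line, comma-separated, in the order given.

dijihedvuj, menao, nawutir

The alternation tracks the final sound of the stem — -ir when the stem ends in a voiceless consonant (*huwvahot*, *hazakah*, *ewek*); -vuj when the stem ends in a voiced consonant (*nahubved*, *fuguw*); -o when the stem ends in a vowel (*vusuva*, *pimo*, *au*).
Since the final sound of *dijihed* is /d/ (a voiced consonant), it takes -vuj, giving *dijihedvuj*.
*mena* — final sound /a/ (a vowel) → -o → *menao*.
The final sound of *nawut* is /t/, which is a voiceless consonant, so the suffix is -ir, giving *nawutir*.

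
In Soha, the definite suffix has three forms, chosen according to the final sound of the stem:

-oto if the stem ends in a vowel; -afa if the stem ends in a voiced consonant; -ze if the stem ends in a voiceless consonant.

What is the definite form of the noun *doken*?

The final sound of *doken* is /n/, which is a voiced consonant, so the suffix is -afa, giving *dokenafa*.

dokenafa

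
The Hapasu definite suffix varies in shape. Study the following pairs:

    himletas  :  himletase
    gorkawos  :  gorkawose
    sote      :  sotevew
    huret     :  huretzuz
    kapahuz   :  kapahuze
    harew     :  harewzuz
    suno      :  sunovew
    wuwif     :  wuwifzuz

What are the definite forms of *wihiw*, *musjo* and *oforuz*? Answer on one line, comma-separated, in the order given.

The pattern is sibilance of the final sound: -e when the stem ends in a sibilant (*himletas*, *gorkawos*, *kapahuz*); -zuz when the stem ends in a non-sibilant consonant (*huret*, *harew*, *wuwif*); -vew when the stem ends in a vowel (*sote*, *suno*).
Since the final sound of *wihiw* is /w/ (a non-sibilant consonant), it takes -zuz, giving *wihiwzuz*.
*musjo*: final sound = /o/, a vowel → -vew → *musjovew*.
Since the final sound of *oforuz* is /z/ (a sibilant), it takes -e, giving *oforuze*.

wihiwzuz, musjovew, oforuze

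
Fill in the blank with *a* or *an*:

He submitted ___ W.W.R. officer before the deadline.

a

The indefinite article is chosen by the initial *sound* of the following word, not its spelling.
The initialism *W.W.R.* is read letter by letter; the first letter, W, is pronounced /ˈdʌbəl.juː/, which begins with a consonant sound.
So the article is *a*: He submitted a W.W.R. officer before the deadline.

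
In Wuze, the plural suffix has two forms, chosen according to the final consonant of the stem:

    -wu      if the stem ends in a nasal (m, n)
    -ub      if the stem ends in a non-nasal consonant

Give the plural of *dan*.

danwu

*dan* — final consonant /n/ (a nasal) → -wu → *danwu*.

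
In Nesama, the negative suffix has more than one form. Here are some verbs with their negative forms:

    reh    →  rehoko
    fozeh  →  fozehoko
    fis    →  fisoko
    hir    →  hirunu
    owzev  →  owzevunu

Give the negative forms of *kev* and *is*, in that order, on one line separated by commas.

The suffix is conditioned by the final consonant: -oko when the stem ends in a voiceless consonant (*reh*, *fozeh*, *fis*); -unu when the stem ends in a voiced consonant (*hir*, *owzev*).
*kev* — final consonant /v/ (voiced) → -unu → *kevunu*.
Since the final consonant of *is* is /s/ (voiceless), it takes -oko, giving *isoko*.

kevunu, isoko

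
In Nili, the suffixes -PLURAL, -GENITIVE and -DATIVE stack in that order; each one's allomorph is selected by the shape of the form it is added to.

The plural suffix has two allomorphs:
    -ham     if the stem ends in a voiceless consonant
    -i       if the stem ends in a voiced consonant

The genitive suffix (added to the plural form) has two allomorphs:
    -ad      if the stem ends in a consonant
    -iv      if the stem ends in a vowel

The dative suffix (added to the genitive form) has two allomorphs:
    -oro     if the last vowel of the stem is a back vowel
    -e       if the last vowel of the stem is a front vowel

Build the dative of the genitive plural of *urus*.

*urus* — final consonant /s/ (voiceless) → -ham → *urusham*.
The final sound of the plural form *urusham* is /m/, which is a consonant, so the genitive suffix is -ad, giving *urushamad*.
The last vowel of the genitive form *urushamad* is /a/, which is a back vowel, so the dative suffix is -oro, giving *urushamadoro*.

urushamadoro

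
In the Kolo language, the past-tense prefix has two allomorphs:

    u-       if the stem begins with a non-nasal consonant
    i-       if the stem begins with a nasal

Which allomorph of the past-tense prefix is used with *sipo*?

Since the first consonant of *sipo* is /s/ (non-nasal), it takes u-.

u-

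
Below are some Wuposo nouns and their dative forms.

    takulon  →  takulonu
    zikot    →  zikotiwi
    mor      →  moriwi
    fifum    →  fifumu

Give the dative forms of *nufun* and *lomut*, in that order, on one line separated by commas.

The alternation tracks the final consonant of the stem — -u when the stem ends in a nasal (*takulon*, *fifum*); -iwi when the stem ends in a non-nasal consonant (*zikot*, *mor*).
*nufun* — final consonant /n/ (a nasal) → -u → *nufunu*.
*lomut*: final consonant = /t/, non-nasal → -iwi → *lomutiwi*.

nufunu, lomutiwi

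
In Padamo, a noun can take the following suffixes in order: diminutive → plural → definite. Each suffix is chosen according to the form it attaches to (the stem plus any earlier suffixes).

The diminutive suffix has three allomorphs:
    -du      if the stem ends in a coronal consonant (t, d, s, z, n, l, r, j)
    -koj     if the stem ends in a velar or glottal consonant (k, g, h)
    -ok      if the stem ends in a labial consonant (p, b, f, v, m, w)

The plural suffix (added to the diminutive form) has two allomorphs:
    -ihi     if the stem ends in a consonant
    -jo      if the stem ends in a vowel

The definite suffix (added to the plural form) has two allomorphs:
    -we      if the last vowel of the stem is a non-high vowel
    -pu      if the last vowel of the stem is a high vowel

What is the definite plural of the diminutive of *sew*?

*sew* — final consonant /w/ (labial) → -ok → *sewok*.
Since the final sound of the diminutive form *sewok* is /k/ (a consonant), it takes -ihi, giving *sewokihi*.
The last vowel of the plural form *sewokihi* is /i/, which is a high vowel, so the definite suffix is -pu, giving *sewokihipu*.

sewokihipu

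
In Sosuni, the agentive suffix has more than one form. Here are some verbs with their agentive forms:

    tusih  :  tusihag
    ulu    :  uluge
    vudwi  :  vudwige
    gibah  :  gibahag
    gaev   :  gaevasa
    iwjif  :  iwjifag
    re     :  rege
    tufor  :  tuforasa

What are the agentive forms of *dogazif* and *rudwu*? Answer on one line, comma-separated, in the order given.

The suffix is conditioned by the final sound: -ag when the stem ends in a voiceless consonant (*tusih*, *gibah*, *iwjif*); -asa when the stem ends in a voiced consonant (*gaev*, *tufor*); -ge when the stem ends in a vowel (*ulu*, *vudwi*, *re*).
Since the final sound of *dogazif* is /f/ (a voiceless consonant), it takes -ag, giving *dogazifag*.
Since the final sound of *rudwu* is /u/ (a vowel), it takes -ge, giving *rudwuge*.

dogazifag, rudwuge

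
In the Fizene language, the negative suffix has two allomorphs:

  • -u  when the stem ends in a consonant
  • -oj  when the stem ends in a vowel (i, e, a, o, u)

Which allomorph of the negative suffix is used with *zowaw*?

The final sound of *zowaw* is /w/, which is a consonant, so the suffix is -u.

-u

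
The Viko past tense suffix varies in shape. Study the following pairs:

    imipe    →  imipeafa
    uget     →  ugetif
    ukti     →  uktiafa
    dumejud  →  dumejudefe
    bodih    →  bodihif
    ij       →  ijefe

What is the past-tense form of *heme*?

hemeafa

The pattern is voicing of the final sound: -if when the stem ends in a voiceless consonant (*uget*, *bodih*); -efe when the stem ends in a voiced consonant (*dumejud*, *ij*); -afa when the stem ends in a vowel (*imipe*, *ukti*).
*heme*: final sound = /e/, a vowel → -afa → *hemeafa*.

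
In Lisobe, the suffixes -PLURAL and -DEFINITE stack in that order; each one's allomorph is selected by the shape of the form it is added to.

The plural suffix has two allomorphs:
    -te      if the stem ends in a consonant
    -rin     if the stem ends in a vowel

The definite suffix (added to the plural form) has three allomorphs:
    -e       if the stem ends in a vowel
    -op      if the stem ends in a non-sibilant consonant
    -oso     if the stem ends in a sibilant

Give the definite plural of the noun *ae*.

Since the final sound of *ae* is /e/ (a vowel), it takes -rin, giving *aerin*.
Since the final sound of the plural form *aerin* is /n/ (a non-sibilant consonant), it takes -op, giving *aerinop*.

aerinop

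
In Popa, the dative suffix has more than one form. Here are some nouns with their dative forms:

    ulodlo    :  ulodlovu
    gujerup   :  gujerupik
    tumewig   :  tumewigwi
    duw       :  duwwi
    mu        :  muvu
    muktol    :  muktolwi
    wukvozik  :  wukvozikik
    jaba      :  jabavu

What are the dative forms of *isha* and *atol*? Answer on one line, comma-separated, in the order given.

The suffix is conditioned by the final sound: -ik when the stem ends in a voiceless consonant (*gujerup*, *wukvozik*); -wi when the stem ends in a voiced consonant (*tumewig*, *duw*, *muktol*); -vu when the stem ends in a vowel (*ulodlo*, *mu*, *jaba*).
*isha* — final sound /a/ (a vowel) → -vu → *ishavu*.
*atol* — final sound /l/ (a voiced consonant) → -wi → *atolwi*.

ishavu, atolwi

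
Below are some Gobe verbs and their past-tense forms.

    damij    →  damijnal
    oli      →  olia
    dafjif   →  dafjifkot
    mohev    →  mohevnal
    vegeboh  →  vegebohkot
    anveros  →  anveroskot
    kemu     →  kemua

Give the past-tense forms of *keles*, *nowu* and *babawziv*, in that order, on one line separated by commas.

keleskot, nowua, babawzivnal

The pattern is voicing of the final sound: -kot when the stem ends in a voiceless consonant (*dafjif*, *vegeboh*, *anveros*); -nal when the stem ends in a voiced consonant (*damij*, *mohev*); -a when the stem ends in a vowel (*oli*, *kemu*).
*keles*: final sound = /s/, a voiceless consonant → -kot → *keleskot*.
Since the final sound of *nowu* is /u/ (a vowel), it takes -a, giving *nowua*.
*babawziv*: final sound = /v/, a voiced consonant → -nal → *babawzivnal*.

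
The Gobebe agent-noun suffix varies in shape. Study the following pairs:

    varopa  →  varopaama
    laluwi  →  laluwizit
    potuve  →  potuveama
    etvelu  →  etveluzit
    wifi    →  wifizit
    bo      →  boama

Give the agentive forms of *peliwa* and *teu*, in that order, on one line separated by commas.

The suffix is conditioned by the last vowel: -zit when the last vowel of the stem is a high vowel (*laluwi*, *etvelu*, *wifi*); -ama when the last vowel of the stem is a non-high vowel (*varopa*, *potuve*, *bo*).
The last vowel of *peliwa* is /a/, which is a non-high vowel, so the suffix is -ama, giving *peliwaama*.
The last vowel of *teu* is /u/, which is a high vowel, so the suffix is -zit, giving *teuzit*.

peliwaama, teuzit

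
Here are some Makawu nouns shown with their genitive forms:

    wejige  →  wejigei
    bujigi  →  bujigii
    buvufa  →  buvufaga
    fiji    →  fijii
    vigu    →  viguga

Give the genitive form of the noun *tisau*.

tisauga

Looking at the last vowel of each stem: -i when the last vowel of the stem is a front vowel (*wejige*, *bujigi*, *fiji*); -ga when the last vowel of the stem is a back vowel (*buvufa*, *vigu*).
The last vowel of *tisau* is /u/, which is a back vowel, so the suffix is -ga, giving *tisauga*.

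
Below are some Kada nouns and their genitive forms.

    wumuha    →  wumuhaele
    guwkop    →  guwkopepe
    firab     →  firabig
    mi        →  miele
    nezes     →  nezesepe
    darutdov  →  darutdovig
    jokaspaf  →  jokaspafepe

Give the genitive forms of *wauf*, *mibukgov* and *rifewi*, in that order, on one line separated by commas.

The pattern is voicing of the final sound: -epe when the stem ends in a voiceless consonant (*guwkop*, *nezes*, *jokaspaf*); -ig when the stem ends in a voiced consonant (*firab*, *darutdov*); -ele when the stem ends in a vowel (*wumuha*, *mi*).
*wauf* — final sound /f/ (a voiceless consonant) → -epe → *waufepe*.
*mibukgov* — final sound /v/ (a voiced consonant) → -ig → *mibukgovig*.
*rifewi*: final sound = /i/, a vowel → -ele → *rifewiele*.

waufepe, mibukgovig, rifewiele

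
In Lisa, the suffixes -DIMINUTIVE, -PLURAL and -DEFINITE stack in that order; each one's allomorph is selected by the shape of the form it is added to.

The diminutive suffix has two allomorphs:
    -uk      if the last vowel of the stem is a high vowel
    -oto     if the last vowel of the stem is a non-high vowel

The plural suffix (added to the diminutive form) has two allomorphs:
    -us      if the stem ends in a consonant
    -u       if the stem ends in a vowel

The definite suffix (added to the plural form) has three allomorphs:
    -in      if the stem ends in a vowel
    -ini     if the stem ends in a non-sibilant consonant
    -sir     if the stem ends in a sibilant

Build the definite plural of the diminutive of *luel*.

luelotouin

The last vowel of *luel* is /e/, which is a non-high vowel, so the diminutive suffix is -oto, giving *lueloto*.
The diminutive form *lueloto* — final sound /o/ (a vowel) → -u → *luelotou*.
The plural form *luelotou* — final sound /u/ (a vowel) → -in → *luelotouin*.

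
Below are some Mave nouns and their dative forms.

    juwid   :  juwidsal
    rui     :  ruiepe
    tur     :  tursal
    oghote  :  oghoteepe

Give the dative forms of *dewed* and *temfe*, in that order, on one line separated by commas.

dewedsal, temfeepe

Looking at the final sound of each stem: -sal when the stem ends in a consonant (*juwid*, *tur*); -epe when the stem ends in a vowel (*rui*, *oghote*).
*dewed*: final sound = /d/, a consonant → -sal → *dewedsal*.
Since the final sound of *temfe* is /e/ (a vowel), it takes -epe, giving *temfeepe*.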